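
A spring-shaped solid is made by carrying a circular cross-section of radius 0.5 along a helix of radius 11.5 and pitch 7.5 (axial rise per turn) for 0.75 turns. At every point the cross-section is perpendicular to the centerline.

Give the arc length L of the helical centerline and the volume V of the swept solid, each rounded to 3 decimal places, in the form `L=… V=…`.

2πR = 2π·11.5 = 72.256631
per-turn = √(72.256631² + 7.5²) = √(5221.0207 + 56.25) = √5277.2707 = 72.644826
L = 0.75 × 72.644826 = 54.483619
V = π·0.5² × L = 0.785398 × 54.483619 = 42.791335

L=54.484 V=42.791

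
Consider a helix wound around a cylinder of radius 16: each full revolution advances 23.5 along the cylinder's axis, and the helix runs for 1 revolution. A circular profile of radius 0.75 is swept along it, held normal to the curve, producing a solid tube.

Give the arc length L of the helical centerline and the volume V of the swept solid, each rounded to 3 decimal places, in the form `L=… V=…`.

L=103.241 V=182.442

2πR = 2π·16 = 100.530965
per-turn = √(100.530965² + 23.5²) = √(10106.4749 + 552.25) = √10658.7249 = 103.241101
L = 1 × 103.241101 = 103.241101
V = π·0.75² × L = 1.767146 × 103.241101 = 182.442085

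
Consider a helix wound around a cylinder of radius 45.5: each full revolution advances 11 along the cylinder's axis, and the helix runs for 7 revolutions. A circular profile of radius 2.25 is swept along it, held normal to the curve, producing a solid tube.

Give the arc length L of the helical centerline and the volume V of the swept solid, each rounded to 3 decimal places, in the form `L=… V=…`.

L=2002.675 V=31851.175

2πR = 2π·45.5 = 285.884931
per-turn = √(285.884931² + 11²) = √(81730.1940 + 121) = √81851.1940 = 286.096477
L = 7 × 286.096477 = 2002.675338
V = π·2.25² × L = 15.904313 × 2002.675338 = 31851.175025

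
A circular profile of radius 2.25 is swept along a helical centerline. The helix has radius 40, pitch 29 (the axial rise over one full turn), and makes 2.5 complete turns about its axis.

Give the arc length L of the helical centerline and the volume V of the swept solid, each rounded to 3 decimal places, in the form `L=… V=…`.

L=632.487 V=10059.279

2πR = 2π·40 = 251.327412
per-turn = √(251.327412² + 29²) = √(63165.4682 + 841) = √64006.4682 = 252.994996
L = 2.5 × 252.994996 = 632.487491
V = π·2.25² × L = 15.904313 × 632.487491 = 10059.278902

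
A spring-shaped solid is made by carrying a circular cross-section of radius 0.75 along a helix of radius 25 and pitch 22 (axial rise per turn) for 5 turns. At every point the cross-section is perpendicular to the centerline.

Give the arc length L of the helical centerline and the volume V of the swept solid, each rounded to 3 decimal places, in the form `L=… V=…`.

L=793.064 V=1401.460

2πR = 2π·25 = 157.079633
per-turn = √(157.079633² + 22²) = √(24674.0110 + 484) = √25158.0110 = 158.612771
L = 5 × 158.612771 = 793.063853
V = π·0.75² × L = 1.767146 × 793.063853 = 1401.459511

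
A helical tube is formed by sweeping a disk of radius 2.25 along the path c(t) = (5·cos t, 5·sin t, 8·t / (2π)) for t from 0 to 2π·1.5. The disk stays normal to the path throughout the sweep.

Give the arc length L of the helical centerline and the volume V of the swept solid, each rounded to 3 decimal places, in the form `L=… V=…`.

L=48.628 V=773.391

2πR = 2π·5 = 31.415927
per-turn = √(31.415927² + 8²) = √(986.9604 + 64) = √1050.9604 = 32.418520
L = 1.5 × 32.418520 = 48.627780
V = π·2.25² × L = 15.904313 × 48.627780 = 773.391425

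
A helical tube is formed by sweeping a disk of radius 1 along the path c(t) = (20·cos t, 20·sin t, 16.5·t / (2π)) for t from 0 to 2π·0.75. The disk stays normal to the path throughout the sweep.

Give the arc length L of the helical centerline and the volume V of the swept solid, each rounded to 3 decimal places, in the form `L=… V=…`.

L=95.057 V=298.630

2πR = 2π·20 = 125.663706
per-turn = √(125.663706² + 16.5²) = √(15791.3670 + 272.25) = √16063.6170 = 126.742325
L = 0.75 × 126.742325 = 95.056744
V = π·1² × L = 3.141593 × 95.056744 = 298.629569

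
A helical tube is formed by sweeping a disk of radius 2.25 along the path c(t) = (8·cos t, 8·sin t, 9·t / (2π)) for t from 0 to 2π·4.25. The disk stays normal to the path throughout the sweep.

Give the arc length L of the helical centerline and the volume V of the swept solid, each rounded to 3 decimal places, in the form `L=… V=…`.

2πR = 2π·8 = 50.265482
per-turn = √(50.265482² + 9²) = √(2526.6187 + 81) = √2607.6187 = 51.064848
L = 4.25 × 51.064848 = 217.025605
V = π·2.25² × L = 15.904313 × 217.025605 = 3451.643110

L=217.026 V=3451.643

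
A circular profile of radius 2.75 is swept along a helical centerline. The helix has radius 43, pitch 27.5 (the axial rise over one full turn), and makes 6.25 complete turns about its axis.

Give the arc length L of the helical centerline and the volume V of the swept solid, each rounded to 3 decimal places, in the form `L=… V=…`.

2πR = 2π·43 = 270.176968
per-turn = √(270.176968² + 27.5²) = √(72995.5942 + 756.25) = √73751.8442 = 271.572908
L = 6.25 × 271.572908 = 1697.330673
V = π·2.75² × L = 23.758294 × 1697.330673 = 40325.681886

L=1697.331 V=40325.682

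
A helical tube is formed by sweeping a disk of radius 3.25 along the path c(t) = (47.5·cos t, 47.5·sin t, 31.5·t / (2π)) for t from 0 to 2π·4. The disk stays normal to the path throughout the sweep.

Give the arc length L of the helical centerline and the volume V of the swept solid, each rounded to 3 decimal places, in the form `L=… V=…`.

2πR = 2π·47.5 = 298.451302
per-turn = √(298.451302² + 31.5²) = √(89073.1797 + 992.25) = √90065.4297 = 300.109030
L = 4 × 300.109030 = 1200.436119
V = π·3.25² × L = 33.183072 × 1200.436119 = 39834.158649

L=1200.436 V=39834.159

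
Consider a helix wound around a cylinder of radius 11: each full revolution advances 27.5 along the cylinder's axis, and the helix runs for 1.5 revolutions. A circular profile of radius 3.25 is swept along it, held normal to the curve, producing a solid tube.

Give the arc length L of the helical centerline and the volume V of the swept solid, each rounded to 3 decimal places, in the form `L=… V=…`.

2πR = 2π·11 = 69.115038
per-turn = √(69.115038² + 27.5²) = √(4776.8885 + 756.25) = √5533.1385 = 74.385069
L = 1.5 × 74.385069 = 111.577604
V = π·3.25² × L = 33.183072 × 111.577604 = 3702.487709

L=111.578 V=3702.488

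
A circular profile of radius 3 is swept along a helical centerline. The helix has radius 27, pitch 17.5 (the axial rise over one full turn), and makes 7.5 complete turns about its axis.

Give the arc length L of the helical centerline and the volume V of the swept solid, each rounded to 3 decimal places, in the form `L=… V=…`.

2πR = 2π·27 = 169.646003
per-turn = √(169.646003² + 17.5²) = √(28779.7664 + 306.25) = √29086.0164 = 170.546230
L = 7.5 × 170.546230 = 1279.096722
V = π·3² × L = 28.274334 × 1279.096722 = 36165.607787

L=1279.097 V=36165.608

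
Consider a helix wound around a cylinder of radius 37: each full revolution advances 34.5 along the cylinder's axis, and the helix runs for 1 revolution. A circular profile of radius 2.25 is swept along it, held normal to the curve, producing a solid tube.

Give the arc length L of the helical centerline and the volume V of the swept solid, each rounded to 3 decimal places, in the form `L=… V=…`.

2πR = 2π·37 = 232.477856
per-turn = √(232.477856² + 34.5²) = √(54045.9537 + 1190.25) = √55236.2037 = 235.023836
L = 1 × 235.023836 = 235.023836
V = π·2.25² × L = 15.904313 × 235.023836 = 3737.892612

L=235.024 V=3737.893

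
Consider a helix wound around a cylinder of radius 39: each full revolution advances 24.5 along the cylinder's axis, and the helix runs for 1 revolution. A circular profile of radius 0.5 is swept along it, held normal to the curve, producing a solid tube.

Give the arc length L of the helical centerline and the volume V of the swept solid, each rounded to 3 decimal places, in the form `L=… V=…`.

2πR = 2π·39 = 245.044227
per-turn = √(245.044227² + 24.5²) = √(60046.6732 + 600.25) = √60646.9232 = 246.265960
L = 1 × 246.265960 = 246.265960
V = π·0.5² × L = 0.785398 × 246.265960 = 193.416833

L=246.266 V=193.417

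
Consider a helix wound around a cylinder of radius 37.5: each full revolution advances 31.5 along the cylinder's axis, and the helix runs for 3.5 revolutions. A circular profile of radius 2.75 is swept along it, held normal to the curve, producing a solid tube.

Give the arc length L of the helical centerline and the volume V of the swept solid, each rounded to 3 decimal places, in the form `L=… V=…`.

L=832.005 V=19767.022

2πR = 2π·37.5 = 235.619449
per-turn = √(235.619449² + 31.5²) = √(55516.5248 + 992.25) = √56508.7748 = 237.715744
L = 3.5 × 237.715744 = 832.005103
V = π·2.75² × L = 23.758294 × 832.005103 = 19767.022206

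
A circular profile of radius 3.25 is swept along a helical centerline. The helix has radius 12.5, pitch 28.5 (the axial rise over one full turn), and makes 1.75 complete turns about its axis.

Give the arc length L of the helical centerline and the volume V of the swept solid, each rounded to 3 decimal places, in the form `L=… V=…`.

2πR = 2π·12.5 = 78.539816
per-turn = √(78.539816² + 28.5²) = √(6168.5028 + 812.25) = √6980.7528 = 83.550899
L = 1.75 × 83.550899 = 146.214074
V = π·3.25² × L = 33.183072 × 146.214074 = 4851.832188

L=146.214 V=4851.832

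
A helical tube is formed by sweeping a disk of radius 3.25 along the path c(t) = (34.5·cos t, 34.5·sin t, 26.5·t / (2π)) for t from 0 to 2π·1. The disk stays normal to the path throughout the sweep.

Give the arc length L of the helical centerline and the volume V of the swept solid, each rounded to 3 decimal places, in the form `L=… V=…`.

L=218.384 V=7246.642

2πR = 2π·34.5 = 216.769893
per-turn = √(216.769893² + 26.5²) = √(46989.1866 + 702.25) = √47691.4366 = 218.383691
L = 1 × 218.383691 = 218.383691
V = π·3.25² × L = 33.183072 × 218.383691 = 7246.641835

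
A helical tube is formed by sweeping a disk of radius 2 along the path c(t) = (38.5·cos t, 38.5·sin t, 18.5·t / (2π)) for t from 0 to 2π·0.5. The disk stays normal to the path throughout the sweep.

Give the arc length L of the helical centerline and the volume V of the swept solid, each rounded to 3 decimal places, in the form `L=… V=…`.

2πR = 2π·38.5 = 241.902634
per-turn = √(241.902634² + 18.5²) = √(58516.8845 + 342.25) = √58859.1345 = 242.609016
L = 0.5 × 242.609016 = 121.304508
V = π·2² × L = 12.566371 × 121.304508 = 1524.357403

L=121.305 V=1524.357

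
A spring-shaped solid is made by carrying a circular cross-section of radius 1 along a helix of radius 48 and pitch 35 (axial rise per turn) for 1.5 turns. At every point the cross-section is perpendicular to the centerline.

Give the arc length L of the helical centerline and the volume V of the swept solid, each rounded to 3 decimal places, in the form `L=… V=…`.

L=455.425 V=1430.761

2πR = 2π·48 = 301.592895
per-turn = √(301.592895² + 35²) = √(90958.2742 + 1225) = √92183.2742 = 303.616986
L = 1.5 × 303.616986 = 455.425479
V = π·1² × L = 3.141593 × 455.425479 = 1430.761339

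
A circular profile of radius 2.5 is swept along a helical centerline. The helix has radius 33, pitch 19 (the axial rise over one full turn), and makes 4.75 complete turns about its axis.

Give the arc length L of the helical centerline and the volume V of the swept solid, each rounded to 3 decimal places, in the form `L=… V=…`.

L=989.016 V=19419.277

2πR = 2π·33 = 207.345115
per-turn = √(207.345115² + 19²) = √(42991.9968 + 361) = √43352.9968 = 208.213825
L = 4.75 × 208.213825 = 989.015667
V = π·2.5² × L = 19.634954 × 989.015667 = 19419.277212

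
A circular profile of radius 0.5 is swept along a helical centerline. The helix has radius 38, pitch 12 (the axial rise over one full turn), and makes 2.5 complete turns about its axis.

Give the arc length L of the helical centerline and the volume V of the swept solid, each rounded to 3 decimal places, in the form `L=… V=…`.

L=597.656 V=469.398

2πR = 2π·38 = 238.761042
per-turn = √(238.761042² + 12²) = √(57006.8350 + 144) = √57150.8350 = 239.062408
L = 2.5 × 239.062408 = 597.656021
V = π·0.5² × L = 0.785398 × 597.656021 = 469.397941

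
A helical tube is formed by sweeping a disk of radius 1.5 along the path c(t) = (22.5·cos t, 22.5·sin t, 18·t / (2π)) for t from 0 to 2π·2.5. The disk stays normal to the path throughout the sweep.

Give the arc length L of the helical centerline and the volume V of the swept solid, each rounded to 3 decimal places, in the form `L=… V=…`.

2πR = 2π·22.5 = 141.371669
per-turn = √(141.371669² + 18²) = √(19985.9489 + 324) = √20309.9489 = 142.512978
L = 2.5 × 142.512978 = 356.282445
V = π·1.5² × L = 7.068583 × 356.282445 = 2518.412202

L=356.282 V=2518.412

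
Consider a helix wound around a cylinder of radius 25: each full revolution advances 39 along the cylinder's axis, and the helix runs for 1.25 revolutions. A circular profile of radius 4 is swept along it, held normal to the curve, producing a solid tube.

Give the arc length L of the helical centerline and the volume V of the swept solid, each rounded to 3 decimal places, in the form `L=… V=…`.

2πR = 2π·25 = 157.079633
per-turn = √(157.079633² + 39²) = √(24674.0110 + 1521) = √26195.0110 = 161.848729
L = 1.25 × 161.848729 = 202.310911
V = π·4² × L = 50.265482 × 202.310911 = 10169.255546

L=202.311 V=10169.256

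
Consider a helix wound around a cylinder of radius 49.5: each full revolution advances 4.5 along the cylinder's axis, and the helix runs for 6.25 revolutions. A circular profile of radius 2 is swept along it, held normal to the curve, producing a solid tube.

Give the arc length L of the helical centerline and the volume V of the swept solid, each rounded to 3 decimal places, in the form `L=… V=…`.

L=1944.064 V=24429.828

2πR = 2π·49.5 = 311.017673
per-turn = √(311.017673² + 4.5²) = √(96731.9927 + 20.25) = √96752.2427 = 311.050225
L = 6.25 × 311.050225 = 1944.063909
V = π·2² × L = 12.566371 × 1944.063909 = 24429.827577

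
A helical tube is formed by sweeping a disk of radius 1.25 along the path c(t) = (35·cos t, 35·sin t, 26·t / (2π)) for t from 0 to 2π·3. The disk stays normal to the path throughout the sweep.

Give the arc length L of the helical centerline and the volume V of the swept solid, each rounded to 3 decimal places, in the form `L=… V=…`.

2πR = 2π·35 = 219.911486
per-turn = √(219.911486² + 26²) = √(48361.0616 + 676) = √49037.0616 = 221.443134
L = 3 × 221.443134 = 664.329402
V = π·1.25² × L = 4.908739 × 664.329402 = 3261.019325

L=664.329 V=3261.019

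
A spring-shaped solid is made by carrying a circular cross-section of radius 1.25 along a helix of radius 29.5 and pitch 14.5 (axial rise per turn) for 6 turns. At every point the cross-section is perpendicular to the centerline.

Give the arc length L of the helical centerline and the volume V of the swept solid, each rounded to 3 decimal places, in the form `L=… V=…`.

2πR = 2π·29.5 = 185.353967
per-turn = √(185.353967² + 14.5²) = √(34356.0929 + 210.25) = √34566.3429 = 185.920260
L = 6 × 185.920260 = 1115.521557
V = π·1.25² × L = 4.908739 × 1115.521557 = 5475.803640

L=1115.522 V=5475.804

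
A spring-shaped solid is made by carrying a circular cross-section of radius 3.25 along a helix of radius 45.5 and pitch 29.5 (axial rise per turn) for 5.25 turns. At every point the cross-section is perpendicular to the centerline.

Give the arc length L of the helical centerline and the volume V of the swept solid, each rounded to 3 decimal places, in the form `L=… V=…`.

2πR = 2π·45.5 = 285.884931
per-turn = √(285.884931² + 29.5²) = √(81730.1940 + 870.25) = √82600.4440 = 287.402930
L = 5.25 × 287.402930 = 1508.865381
V = π·3.25² × L = 33.183072 × 1508.865381 = 50068.789196

L=1508.865 V=50068.789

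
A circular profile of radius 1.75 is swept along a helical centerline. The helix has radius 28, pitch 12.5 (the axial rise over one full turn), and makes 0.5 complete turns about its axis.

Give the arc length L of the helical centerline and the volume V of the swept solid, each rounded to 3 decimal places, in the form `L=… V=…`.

2πR = 2π·28 = 175.929189
per-turn = √(175.929189² + 12.5²) = √(30951.0794 + 156.25) = √31107.3294 = 176.372700
L = 0.5 × 176.372700 = 88.186350
V = π·1.75² × L = 9.621128 × 88.186350 = 848.452119

L=88.186 V=848.452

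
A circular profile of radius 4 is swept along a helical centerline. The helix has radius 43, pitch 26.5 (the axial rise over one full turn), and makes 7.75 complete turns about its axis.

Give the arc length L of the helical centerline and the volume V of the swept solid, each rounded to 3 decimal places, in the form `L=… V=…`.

L=2103.919 V=105754.523

2πR = 2π·43 = 270.176968
per-turn = √(270.176968² + 26.5²) = √(72995.5942 + 702.25) = √73697.8442 = 271.473469
L = 7.75 × 271.473469 = 2103.919382
V = π·4² × L = 50.265482 × 2103.919382 = 105754.522768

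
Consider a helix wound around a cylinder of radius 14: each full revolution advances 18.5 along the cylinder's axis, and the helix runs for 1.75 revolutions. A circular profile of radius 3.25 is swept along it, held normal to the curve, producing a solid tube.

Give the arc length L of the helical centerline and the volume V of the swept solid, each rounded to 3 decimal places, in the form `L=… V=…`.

L=157.306 V=5219.884

2πR = 2π·14 = 87.964594
per-turn = √(87.964594² + 18.5²) = √(7737.7699 + 342.25) = √8080.0199 = 89.888931
L = 1.75 × 89.888931 = 157.305629
V = π·3.25² × L = 33.183072 × 157.305629 = 5219.884064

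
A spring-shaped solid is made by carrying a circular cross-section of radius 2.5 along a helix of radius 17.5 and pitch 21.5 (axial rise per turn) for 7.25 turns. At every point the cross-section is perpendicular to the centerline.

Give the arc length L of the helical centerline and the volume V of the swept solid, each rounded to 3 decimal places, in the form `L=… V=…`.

2πR = 2π·17.5 = 109.955743
per-turn = √(109.955743² + 21.5²) = √(12090.2654 + 462.25) = √12552.5154 = 112.038009
L = 7.25 × 112.038009 = 812.275563
V = π·2.5² × L = 19.634954 × 812.275563 = 15948.993384

L=812.276 V=15948.993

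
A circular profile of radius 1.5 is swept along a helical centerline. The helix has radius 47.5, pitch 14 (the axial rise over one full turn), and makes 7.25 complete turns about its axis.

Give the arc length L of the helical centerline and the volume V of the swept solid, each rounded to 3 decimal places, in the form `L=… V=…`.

L=2166.151 V=15311.621

2πR = 2π·47.5 = 298.451302
per-turn = √(298.451302² + 14²) = √(89073.1797 + 196) = √89269.1797 = 298.779483
L = 7.25 × 298.779483 = 2166.151255
V = π·1.5² × L = 7.068583 × 2166.151255 = 15311.620955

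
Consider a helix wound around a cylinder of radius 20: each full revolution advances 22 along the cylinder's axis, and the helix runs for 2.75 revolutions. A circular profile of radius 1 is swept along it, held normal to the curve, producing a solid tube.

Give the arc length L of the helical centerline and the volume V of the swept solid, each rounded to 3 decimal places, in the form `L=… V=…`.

L=350.831 V=1102.168

2πR = 2π·20 = 125.663706
per-turn = √(125.663706² + 22²) = √(15791.3670 + 484) = √16275.3670 = 127.574947
L = 2.75 × 127.574947 = 350.831104
V = π·1² × L = 3.141593 × 350.831104 = 1102.168418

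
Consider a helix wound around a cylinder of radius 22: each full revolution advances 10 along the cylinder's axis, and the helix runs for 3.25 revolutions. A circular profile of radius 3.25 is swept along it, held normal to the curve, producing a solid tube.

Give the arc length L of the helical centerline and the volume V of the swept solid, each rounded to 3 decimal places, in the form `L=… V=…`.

2πR = 2π·22 = 138.230077
per-turn = √(138.230077² + 10²) = √(19107.5541 + 100) = √19207.5541 = 138.591321
L = 3.25 × 138.591321 = 450.421792
V = π·3.25² × L = 33.183072 × 450.421792 = 14946.378925

L=450.422 V=14946.379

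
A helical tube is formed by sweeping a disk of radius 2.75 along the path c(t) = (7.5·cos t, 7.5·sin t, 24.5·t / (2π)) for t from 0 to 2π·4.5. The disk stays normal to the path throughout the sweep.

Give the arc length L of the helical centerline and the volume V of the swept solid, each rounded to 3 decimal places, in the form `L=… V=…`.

L=239.005 V=5678.354

2πR = 2π·7.5 = 47.123890
per-turn = √(47.123890² + 24.5²) = √(2220.6610 + 600.25) = √2820.9110 = 53.112249
L = 4.5 × 53.112249 = 239.005120
V = π·2.75² × L = 23.758294 × 239.005120 = 5678.354023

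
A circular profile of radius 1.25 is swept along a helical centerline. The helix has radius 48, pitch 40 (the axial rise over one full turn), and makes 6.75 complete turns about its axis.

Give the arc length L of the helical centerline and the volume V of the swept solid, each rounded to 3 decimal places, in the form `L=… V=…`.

2πR = 2π·48 = 301.592895
per-turn = √(301.592895² + 40²) = √(90958.2742 + 1600) = √92558.2742 = 304.233914
L = 6.75 × 304.233914 = 2053.578917
V = π·1.25² × L = 4.908739 × 2053.578917 = 10080.481934

L=2053.579 V=10080.482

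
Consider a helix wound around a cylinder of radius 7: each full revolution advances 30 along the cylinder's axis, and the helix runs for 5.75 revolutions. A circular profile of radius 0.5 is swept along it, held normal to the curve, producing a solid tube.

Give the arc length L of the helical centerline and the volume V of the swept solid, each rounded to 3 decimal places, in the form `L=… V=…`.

L=306.127 V=240.432

2πR = 2π·7 = 43.982297
per-turn = √(43.982297² + 30²) = √(1934.4425 + 900) = √2834.4425 = 53.239482
L = 5.75 × 53.239482 = 306.127023
V = π·0.5² × L = 0.785398 × 306.127023 = 240.431601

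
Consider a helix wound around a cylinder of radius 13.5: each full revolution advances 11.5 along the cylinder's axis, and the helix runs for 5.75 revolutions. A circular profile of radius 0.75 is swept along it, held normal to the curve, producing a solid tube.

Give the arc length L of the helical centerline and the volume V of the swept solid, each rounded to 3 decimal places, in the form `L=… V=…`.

L=492.194 V=869.779

2πR = 2π·13.5 = 84.823002
per-turn = √(84.823002² + 11.5²) = √(7194.9416 + 132.25) = √7327.1916 = 85.599016
L = 5.75 × 85.599016 = 492.194344
V = π·0.75² × L = 1.767146 × 492.194344 = 869.779202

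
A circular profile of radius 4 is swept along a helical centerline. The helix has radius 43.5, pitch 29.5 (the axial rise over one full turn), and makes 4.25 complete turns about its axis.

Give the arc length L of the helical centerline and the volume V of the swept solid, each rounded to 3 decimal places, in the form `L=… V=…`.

L=1168.350 V=58727.693

2πR = 2π·43.5 = 273.318561
per-turn = √(273.318561² + 29.5²) = √(74703.0357 + 870.25) = √75573.2857 = 274.905958
L = 4.25 × 274.905958 = 1168.350321
V = π·4² × L = 50.265482 × 1168.350321 = 58727.692577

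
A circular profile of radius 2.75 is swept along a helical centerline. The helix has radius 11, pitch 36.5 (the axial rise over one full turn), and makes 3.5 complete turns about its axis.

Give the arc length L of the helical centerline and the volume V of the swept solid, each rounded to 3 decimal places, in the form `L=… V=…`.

L=273.563 V=6499.400

2πR = 2π·11 = 69.115038
per-turn = √(69.115038² + 36.5²) = √(4776.8885 + 1332.25) = √6109.1385 = 78.160978
L = 3.5 × 78.160978 = 273.563424
V = π·2.75² × L = 23.758294 × 273.563424 = 6499.400378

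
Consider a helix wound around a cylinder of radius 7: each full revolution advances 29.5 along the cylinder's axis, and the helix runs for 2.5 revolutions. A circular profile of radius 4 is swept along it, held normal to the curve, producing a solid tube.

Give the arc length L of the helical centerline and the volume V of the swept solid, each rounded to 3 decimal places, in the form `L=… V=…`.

L=132.398 V=6655.068

2πR = 2π·7 = 43.982297
per-turn = √(43.982297² + 29.5²) = √(1934.4425 + 870.25) = √2804.6925 = 52.959347
L = 2.5 × 52.959347 = 132.398368
V = π·4² × L = 50.265482 × 132.398368 = 6655.067852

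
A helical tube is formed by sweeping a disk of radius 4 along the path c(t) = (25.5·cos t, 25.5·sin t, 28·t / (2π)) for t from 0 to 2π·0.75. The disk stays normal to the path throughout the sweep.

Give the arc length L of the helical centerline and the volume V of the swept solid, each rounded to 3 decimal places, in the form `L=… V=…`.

L=121.987 V=6131.740

2πR = 2π·25.5 = 160.221225
per-turn = √(160.221225² + 28²) = √(25670.8410 + 784) = √26454.8410 = 162.649442
L = 0.75 × 162.649442 = 121.987082
V = π·4² × L = 50.265482 × 121.987082 = 6131.739513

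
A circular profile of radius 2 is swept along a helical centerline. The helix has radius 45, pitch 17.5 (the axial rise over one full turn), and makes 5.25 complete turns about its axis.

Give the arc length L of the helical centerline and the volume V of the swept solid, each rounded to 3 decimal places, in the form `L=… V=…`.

L=1487.243 V=18689.247

2πR = 2π·45 = 282.743339
per-turn = √(282.743339² + 17.5²) = √(79943.7956 + 306.25) = √80250.0456 = 283.284390
L = 5.25 × 283.284390 = 1487.243048
V = π·2² × L = 12.566371 × 1487.243048 = 18689.247332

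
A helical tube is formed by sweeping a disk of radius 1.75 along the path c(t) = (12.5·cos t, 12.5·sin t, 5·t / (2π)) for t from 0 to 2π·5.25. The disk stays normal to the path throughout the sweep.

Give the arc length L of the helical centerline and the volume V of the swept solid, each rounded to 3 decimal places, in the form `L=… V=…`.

L=413.169 V=3975.149

2πR = 2π·12.5 = 78.539816
per-turn = √(78.539816² + 5²) = √(6168.5028 + 25) = √6193.5028 = 78.698810
L = 5.25 × 78.698810 = 413.168754
V = π·1.75² × L = 9.621128 × 413.168754 = 3975.149265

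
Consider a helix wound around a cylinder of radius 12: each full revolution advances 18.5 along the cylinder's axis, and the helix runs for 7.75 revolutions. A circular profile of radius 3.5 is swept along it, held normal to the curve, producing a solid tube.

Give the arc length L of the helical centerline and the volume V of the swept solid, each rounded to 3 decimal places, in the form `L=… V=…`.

2πR = 2π·12 = 75.398224
per-turn = √(75.398224² + 18.5²) = √(5684.8921 + 342.25) = √6027.1421 = 77.634671
L = 7.75 × 77.634671 = 601.668700
V = π·3.5² × L = 38.484510 × 601.668700 = 23154.925103

L=601.669 V=23154.925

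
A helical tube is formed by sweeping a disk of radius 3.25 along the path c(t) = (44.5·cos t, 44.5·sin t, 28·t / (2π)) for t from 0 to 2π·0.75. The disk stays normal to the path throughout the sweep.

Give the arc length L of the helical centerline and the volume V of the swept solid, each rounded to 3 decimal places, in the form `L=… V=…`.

L=210.750 V=6993.339

2πR = 2π·44.5 = 279.601746
per-turn = √(279.601746² + 28²) = √(78177.1365 + 784) = √78961.1365 = 281.000243
L = 0.75 × 281.000243 = 210.750182
V = π·3.25² × L = 33.183072 × 210.750182 = 6993.338552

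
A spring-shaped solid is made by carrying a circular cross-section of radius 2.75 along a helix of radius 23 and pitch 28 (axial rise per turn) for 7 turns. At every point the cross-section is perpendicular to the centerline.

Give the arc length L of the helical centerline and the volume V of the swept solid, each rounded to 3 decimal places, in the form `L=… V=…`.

L=1030.406 V=24480.684

2πR = 2π·23 = 144.513262
per-turn = √(144.513262² + 28²) = √(20884.0829 + 784) = √21668.0829 = 147.200825
L = 7 × 147.200825 = 1030.405776
V = π·2.75² × L = 23.758294 × 1030.405776 = 24480.683816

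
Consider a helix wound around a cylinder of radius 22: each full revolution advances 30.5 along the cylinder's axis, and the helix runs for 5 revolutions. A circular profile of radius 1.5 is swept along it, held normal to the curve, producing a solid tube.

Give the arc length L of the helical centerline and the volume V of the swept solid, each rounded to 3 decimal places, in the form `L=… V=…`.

L=707.775 V=5002.965

2πR = 2π·22 = 138.230077
per-turn = √(138.230077² + 30.5²) = √(19107.5541 + 930.25) = √20037.8041 = 141.554951
L = 5 × 141.554951 = 707.774754
V = π·1.5² × L = 7.068583 × 707.774754 = 5002.964930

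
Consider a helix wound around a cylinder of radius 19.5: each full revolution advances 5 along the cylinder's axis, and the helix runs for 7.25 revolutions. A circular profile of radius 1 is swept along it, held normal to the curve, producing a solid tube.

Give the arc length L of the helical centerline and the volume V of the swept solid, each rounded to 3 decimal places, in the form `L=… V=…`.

2πR = 2π·19.5 = 122.522113
per-turn = √(122.522113² + 5²) = √(15011.6683 + 25) = √15036.6683 = 122.624093
L = 7.25 × 122.624093 = 889.024678
V = π·1² × L = 3.141593 × 889.024678 = 2792.953396

L=889.025 V=2792.953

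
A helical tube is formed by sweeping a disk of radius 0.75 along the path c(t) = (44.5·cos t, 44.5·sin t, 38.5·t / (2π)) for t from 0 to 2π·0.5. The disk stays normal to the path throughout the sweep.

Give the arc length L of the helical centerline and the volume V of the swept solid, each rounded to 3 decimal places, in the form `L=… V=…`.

2πR = 2π·44.5 = 279.601746
per-turn = √(279.601746² + 38.5²) = √(78177.1365 + 1482.25) = √79659.3865 = 282.239945
L = 0.5 × 282.239945 = 141.119972
V = π·0.75² × L = 1.767146 × 141.119972 = 249.379576

L=141.120 V=249.380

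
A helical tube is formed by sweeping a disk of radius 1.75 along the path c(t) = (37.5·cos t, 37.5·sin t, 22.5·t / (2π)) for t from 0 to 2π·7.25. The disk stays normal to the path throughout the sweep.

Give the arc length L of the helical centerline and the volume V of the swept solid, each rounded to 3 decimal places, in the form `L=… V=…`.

2πR = 2π·37.5 = 235.619449
per-turn = √(235.619449² + 22.5²) = √(55516.5248 + 506.25) = √56022.7748 = 236.691307
L = 7.25 × 236.691307 = 1716.011975
V = π·1.75² × L = 9.621128 × 1716.011975 = 16509.970005

L=1716.012 V=16509.970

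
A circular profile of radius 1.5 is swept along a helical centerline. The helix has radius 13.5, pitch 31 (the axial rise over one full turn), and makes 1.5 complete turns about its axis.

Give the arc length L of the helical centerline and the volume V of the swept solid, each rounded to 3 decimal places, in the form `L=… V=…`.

2πR = 2π·13.5 = 84.823002
per-turn = √(84.823002² + 31²) = √(7194.9416 + 961) = √8155.9416 = 90.310252
L = 1.5 × 90.310252 = 135.465378
V = π·1.5² × L = 7.068583 × 135.465378 = 957.548331

L=135.465 V=957.548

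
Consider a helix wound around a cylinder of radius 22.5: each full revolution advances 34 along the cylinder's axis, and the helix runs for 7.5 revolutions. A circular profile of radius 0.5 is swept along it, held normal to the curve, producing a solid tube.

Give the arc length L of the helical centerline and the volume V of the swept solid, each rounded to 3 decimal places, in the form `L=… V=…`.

2πR = 2π·22.5 = 141.371669
per-turn = √(141.371669² + 34²) = √(19985.9489 + 1156) = √21141.9489 = 145.402713
L = 7.5 × 145.402713 = 1090.520347
V = π·0.5² × L = 0.785398 × 1090.520347 = 856.492677

L=1090.520 V=856.493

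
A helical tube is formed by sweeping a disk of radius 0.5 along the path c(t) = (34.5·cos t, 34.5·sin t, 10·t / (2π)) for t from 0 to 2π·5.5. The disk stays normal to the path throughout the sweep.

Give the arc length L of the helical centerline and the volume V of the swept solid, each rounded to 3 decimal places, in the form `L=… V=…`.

L=1193.502 V=937.375

2πR = 2π·34.5 = 216.769893
per-turn = √(216.769893² + 10²) = √(46989.1866 + 100) = √47089.1866 = 217.000430
L = 5.5 × 217.000430 = 1193.502364
V = π·0.5² × L = 0.785398 × 1193.502364 = 937.374565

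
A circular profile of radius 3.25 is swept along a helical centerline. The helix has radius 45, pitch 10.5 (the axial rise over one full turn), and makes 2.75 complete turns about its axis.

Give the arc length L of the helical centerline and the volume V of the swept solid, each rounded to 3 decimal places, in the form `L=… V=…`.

L=778.080 V=25819.090

2πR = 2π·45 = 282.743339
per-turn = √(282.743339² + 10.5²) = √(79943.7956 + 110.25) = √80054.0456 = 282.938236
L = 2.75 × 282.938236 = 778.080150
V = π·3.25² × L = 33.183072 × 778.080150 = 25819.089962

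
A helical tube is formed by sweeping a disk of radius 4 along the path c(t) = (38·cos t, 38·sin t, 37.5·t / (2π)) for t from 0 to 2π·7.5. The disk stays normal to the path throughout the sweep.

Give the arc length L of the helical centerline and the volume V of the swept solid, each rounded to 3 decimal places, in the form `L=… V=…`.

2πR = 2π·38 = 238.761042
per-turn = √(238.761042² + 37.5²) = √(57006.8350 + 1406.25) = √58413.0850 = 241.687991
L = 7.5 × 241.687991 = 1812.659933
V = π·4² × L = 50.265482 × 1812.659933 = 91114.226059

L=1812.660 V=91114.226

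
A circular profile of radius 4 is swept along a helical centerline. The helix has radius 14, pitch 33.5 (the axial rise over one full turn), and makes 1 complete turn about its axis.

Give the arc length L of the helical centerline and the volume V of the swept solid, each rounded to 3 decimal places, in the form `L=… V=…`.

2πR = 2π·14 = 87.964594
per-turn = √(87.964594² + 33.5²) = √(7737.7699 + 1122.25) = √8860.0199 = 94.127678
L = 1 × 94.127678 = 94.127678
V = π·4² × L = 50.265482 × 94.127678 = 4731.373170

L=94.128 V=4731.373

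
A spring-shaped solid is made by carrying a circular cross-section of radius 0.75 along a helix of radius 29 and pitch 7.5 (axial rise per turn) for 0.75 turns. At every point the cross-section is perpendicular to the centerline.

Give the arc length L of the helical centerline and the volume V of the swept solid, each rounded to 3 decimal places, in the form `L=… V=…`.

2πR = 2π·29 = 182.212374
per-turn = √(182.212374² + 7.5²) = √(33201.3492 + 56.25) = √33257.5992 = 182.366661
L = 0.75 × 182.366661 = 136.774996
V = π·0.75² × L = 1.767146 × 136.774996 = 241.701369

L=136.775 V=241.701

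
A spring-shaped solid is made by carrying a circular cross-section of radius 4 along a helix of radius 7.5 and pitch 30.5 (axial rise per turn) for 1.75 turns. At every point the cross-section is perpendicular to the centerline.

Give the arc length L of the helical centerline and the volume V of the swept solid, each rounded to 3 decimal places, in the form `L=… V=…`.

2πR = 2π·7.5 = 47.123890
per-turn = √(47.123890² + 30.5²) = √(2220.6610 + 930.25) = √3150.9110 = 56.132976
L = 1.75 × 56.132976 = 98.232708
V = π·4² × L = 50.265482 × 98.232708 = 4937.714457

L=98.233 V=4937.714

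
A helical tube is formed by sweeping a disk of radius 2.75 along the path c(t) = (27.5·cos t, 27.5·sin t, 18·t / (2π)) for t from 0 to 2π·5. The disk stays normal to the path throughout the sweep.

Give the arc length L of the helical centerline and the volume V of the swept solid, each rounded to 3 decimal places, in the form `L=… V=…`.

L=868.613 V=20636.767

2πR = 2π·27.5 = 172.787596
per-turn = √(172.787596² + 18²) = √(29855.5533 + 324) = √30179.5533 = 173.722633
L = 5 × 173.722633 = 868.613166
V = π·2.75² × L = 23.758294 × 868.613166 = 20636.767364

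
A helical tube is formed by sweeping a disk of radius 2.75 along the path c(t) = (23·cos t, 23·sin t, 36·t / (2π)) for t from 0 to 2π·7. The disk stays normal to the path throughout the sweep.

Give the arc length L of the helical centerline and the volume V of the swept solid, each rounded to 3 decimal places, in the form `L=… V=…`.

L=1042.509 V=24768.225

2πR = 2π·23 = 144.513262
per-turn = √(144.513262² + 36²) = √(20884.0829 + 1296) = √22180.0829 = 148.929792
L = 7 × 148.929792 = 1042.508543
V = π·2.75² × L = 23.758294 × 1042.508543 = 24768.224929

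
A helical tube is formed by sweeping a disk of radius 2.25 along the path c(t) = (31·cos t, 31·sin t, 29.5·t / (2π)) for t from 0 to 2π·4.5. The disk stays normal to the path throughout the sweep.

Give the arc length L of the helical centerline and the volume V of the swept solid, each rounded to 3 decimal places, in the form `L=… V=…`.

L=886.500 V=14099.175

2πR = 2π·31 = 194.778745
per-turn = √(194.778745² + 29.5²) = √(37938.7593 + 870.25) = √38809.0093 = 197.000024
L = 4.5 × 197.000024 = 886.500106
V = π·2.25² × L = 15.904313 × 886.500106 = 14099.174998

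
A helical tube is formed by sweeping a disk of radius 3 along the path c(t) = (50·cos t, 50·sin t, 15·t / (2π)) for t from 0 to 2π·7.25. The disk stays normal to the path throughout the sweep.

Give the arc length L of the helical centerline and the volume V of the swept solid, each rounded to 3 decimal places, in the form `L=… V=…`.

L=2280.249 V=64472.533

2πR = 2π·50 = 314.159265
per-turn = √(314.159265² + 15²) = √(98696.0440 + 225) = √98921.0440 = 314.517160
L = 7.25 × 314.517160 = 2280.249411
V = π·3² × L = 28.274334 × 2280.249411 = 64472.533178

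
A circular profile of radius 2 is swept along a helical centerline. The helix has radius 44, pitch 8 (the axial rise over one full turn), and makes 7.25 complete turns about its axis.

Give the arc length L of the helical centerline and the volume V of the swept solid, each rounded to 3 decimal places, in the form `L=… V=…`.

2πR = 2π·44 = 276.460154
per-turn = √(276.460154² + 8²) = √(76430.2165 + 64) = √76494.2165 = 276.575878
L = 7.25 × 276.575878 = 2005.175118
V = π·2² × L = 12.566371 × 2005.175118 = 25197.773679

L=2005.175 V=25197.774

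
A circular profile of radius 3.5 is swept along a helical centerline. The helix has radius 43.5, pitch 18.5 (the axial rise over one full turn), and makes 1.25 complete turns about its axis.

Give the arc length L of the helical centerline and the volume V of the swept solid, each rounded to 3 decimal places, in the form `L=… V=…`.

L=342.430 V=13178.248

2πR = 2π·43.5 = 273.318561
per-turn = √(273.318561² + 18.5²) = √(74703.0357 + 342.25) = √75045.2857 = 273.943946
L = 1.25 × 273.943946 = 342.429933
V = π·3.5² × L = 38.484510 × 342.429933 = 13178.248178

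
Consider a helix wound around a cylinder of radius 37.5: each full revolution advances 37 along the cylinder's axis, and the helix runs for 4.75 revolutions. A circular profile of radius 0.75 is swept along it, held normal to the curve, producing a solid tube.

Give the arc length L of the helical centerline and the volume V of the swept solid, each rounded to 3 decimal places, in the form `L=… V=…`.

L=1132.908 V=2002.013

2πR = 2π·37.5 = 235.619449
per-turn = √(235.619449² + 37²) = √(55516.5248 + 1369) = √56885.5248 = 238.506865
L = 4.75 × 238.506865 = 1132.907610
V = π·0.75² × L = 1.767146 × 1132.907610 = 2002.013001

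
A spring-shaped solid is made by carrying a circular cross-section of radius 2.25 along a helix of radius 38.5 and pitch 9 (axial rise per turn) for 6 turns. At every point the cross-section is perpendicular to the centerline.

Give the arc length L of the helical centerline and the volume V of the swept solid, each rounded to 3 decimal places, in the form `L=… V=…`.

L=1452.420 V=23099.742

2πR = 2π·38.5 = 241.902634
per-turn = √(241.902634² + 9²) = √(58516.8845 + 81) = √58597.8845 = 242.069999
L = 6 × 242.069999 = 1452.419995
V = π·2.25² × L = 15.904313 × 1452.419995 = 23099.741930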